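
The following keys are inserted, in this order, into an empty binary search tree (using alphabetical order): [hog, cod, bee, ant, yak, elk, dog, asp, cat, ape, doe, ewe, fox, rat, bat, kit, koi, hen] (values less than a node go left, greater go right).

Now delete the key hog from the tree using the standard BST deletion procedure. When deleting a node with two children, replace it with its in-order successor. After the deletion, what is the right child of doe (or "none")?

Insert hog: tree is empty, so hog becomes the root.
Insert cod: cod < hog → go left. Place as left child of hog.
Insert bee: bee < hog → go left; bee < cod → go left. Place as left child of cod.
Insert ant: ant < hog → go left; ant < cod → go left; ant < bee → go left. Place as left child of bee.
Insert yak: yak > hog → go right. Place as right child of hog.
Insert elk: elk < hog → go left; elk > cod → go right. Place as right child of cod.
Insert dog: dog < hog → go left; dog > cod → go right; dog < elk → go left. Place as left child of elk.
Insert asp: asp < hog → go left; asp < cod → go left; asp < bee → go left; asp > ant → go right. Place as right child of ant.
Insert cat: cat < hog → go left; cat < cod → go left; cat > bee → go right. Place as right child of bee.
Insert ape: ape < hog → go left; ape < cod → go left; ape < bee → go left; ape > ant → go right; ape < asp → go left. Place as left child of asp.
Insert doe: doe < hog → go left; doe > cod → go right; doe < elk → go left; doe < dog → go left. Place as left child of dog.
Insert ewe: ewe < hog → go left; ewe > cod → go right; ewe > elk → go right. Place as right child of elk.
Insert fox: fox < hog → go left; fox > cod → go right; fox > elk → go right; fox > ewe → go right. Place as right child of ewe.
Insert rat: rat > hog → go right; rat < yak → go left. Place as left child of yak.
Insert bat: bat < hog → go left; bat < cod → go left; bat < bee → go left; bat > ant → go right; bat > asp → go right. Place as right child of asp.
Insert kit: kit > hog → go right; kit < yak → go left; kit < rat → go left. Place as left child of rat.
Insert koi: koi > hog → go right; koi < yak → go left; koi < rat → go left; koi > kit → go right. Place as right child of kit.
Insert hen: hen < hog → go left; hen > cod → go right; hen > elk → go right; hen > ewe → go right; hen > fox → go right. Place as right child of fox.

Delete hog (two children — replace with in-order successor).
After deletion, doe's right child: none.

none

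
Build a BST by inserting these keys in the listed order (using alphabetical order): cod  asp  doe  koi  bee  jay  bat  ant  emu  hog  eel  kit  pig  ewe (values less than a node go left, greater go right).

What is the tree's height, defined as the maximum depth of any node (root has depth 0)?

cod: root
asp: left child of cod (depth 1)
doe: right child of cod (depth 1)
koi: right child of doe (depth 2)
bee: right child of asp (depth 2)
jay: left child of koi (depth 3)
bat: left child of bee (depth 3)
ant: left child of asp (depth 2)
emu: left child of jay (depth 4)
hog: right child of emu (depth 5)
eel: left child of emu (depth 5)
kit: right child of jay (depth 4)
pig: right child of koi (depth 3)
ewe: left child of hog (depth 6)

The deepest node is ewe at depth 6.

6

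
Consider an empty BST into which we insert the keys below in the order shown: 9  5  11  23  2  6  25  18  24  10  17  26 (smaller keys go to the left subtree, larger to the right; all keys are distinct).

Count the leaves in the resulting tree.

6

Resulting structure (node: left, right):
  9: L=5, R=11
  5: L=2, R=6
  11: L=10, R=23
  23: L=18, R=25
  2: L=–, R=–
  6: L=–, R=–
  25: L=24, R=26
  18: L=17, R=–
  24: L=–, R=–
  10: L=–, R=–
  17: L=–, R=–
  26: L=–, R=–

Leaves: 2, 6, 10, 17, 24, 26 — 6 in total.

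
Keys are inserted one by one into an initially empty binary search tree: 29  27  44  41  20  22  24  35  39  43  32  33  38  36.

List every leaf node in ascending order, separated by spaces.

24 33 36 43

29: root
27: left child of 29 (depth 1)
44: right child of 29 (depth 1)
41: left child of 44 (depth 2)
20: left child of 27 (depth 2)
22: right child of 20 (depth 3)
24: right child of 22 (depth 4)
35: left child of 41 (depth 3)
39: right child of 35 (depth 4)
43: right child of 41 (depth 3)
32: left child of 35 (depth 4)
33: right child of 32 (depth 5)
38: left child of 39 (depth 5)
36: left child of 38 (depth 6)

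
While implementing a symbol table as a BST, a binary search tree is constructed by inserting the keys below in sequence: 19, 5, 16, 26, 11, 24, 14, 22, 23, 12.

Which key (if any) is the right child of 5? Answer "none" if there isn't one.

Insert 19: tree is empty, so 19 becomes the root.
Insert 5: 5 < 19 → go left. Place as left child of 19.
Insert 16: 16 < 19 → go left; 16 > 5 → go right. Place as right child of 5.
Insert 26: 26 > 19 → go right. Place as right child of 19.
Insert 11: 11 < 19 → go left; 11 > 5 → go right; 11 < 16 → go left. Place as left child of 16.
Insert 24: 24 > 19 → go right; 24 < 26 → go left. Place as left child of 26.
Insert 14: 14 < 19 → go left; 14 > 5 → go right; 14 < 16 → go left; 14 > 11 → go right. Place as right child of 11.
Insert 22: 22 > 19 → go right; 22 < 26 → go left; 22 < 24 → go left. Place as left child of 24.
Insert 23: 23 > 19 → go right; 23 < 26 → go left; 23 < 24 → go left; 23 > 22 → go right. Place as right child of 22.
Insert 12: 12 < 19 → go left; 12 > 5 → go right; 12 < 16 → go left; 12 > 11 → go right; 12 < 14 → go left. Place as left child of 14.

16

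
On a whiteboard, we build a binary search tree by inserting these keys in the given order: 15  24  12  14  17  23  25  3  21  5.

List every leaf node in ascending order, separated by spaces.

5 14 21 25

15: root
24: right child of 15 (depth 1)
12: left child of 15 (depth 1)
14: right child of 12 (depth 2)
17: left child of 24 (depth 2)
23: right child of 17 (depth 3)
25: right child of 24 (depth 2)
3: left child of 12 (depth 2)
21: left child of 23 (depth 4)
5: right child of 3 (depth 3)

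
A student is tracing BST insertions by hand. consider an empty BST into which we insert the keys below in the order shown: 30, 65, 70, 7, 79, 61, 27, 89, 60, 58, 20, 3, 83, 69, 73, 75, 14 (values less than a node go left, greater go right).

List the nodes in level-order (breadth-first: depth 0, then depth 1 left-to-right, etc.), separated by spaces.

30 7 65 3 27 61 70 20 60 69 79 14 58 73 89 75 83

Resulting structure (node: left, right):
  30: L=7, R=65
  65: L=61, R=70
  70: L=69, R=79
  7: L=3, R=27
  79: L=73, R=89
  61: L=60, R=–
  27: L=20, R=–
  89: L=83, R=–
  60: L=58, R=–
  58: L=–, R=–
  20: L=14, R=–
  3: L=–, R=–
  83: L=–, R=–
  69: L=–, R=–
  73: L=–, R=75
  75: L=–, R=–
  14: L=–, R=–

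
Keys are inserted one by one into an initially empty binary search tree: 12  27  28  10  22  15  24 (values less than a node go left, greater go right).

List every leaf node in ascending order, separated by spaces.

Insert 12: tree is empty, so 12 becomes the root.
Insert 27: 27 > 12 → go right. Place as right child of 12.
Insert 28: 28 > 12 → go right; 28 > 27 → go right. Place as right child of 27.
Insert 10: 10 < 12 → go left. Place as left child of 12.
Insert 22: 22 > 12 → go right; 22 < 27 → go left. Place as left child of 27.
Insert 15: 15 > 12 → go right; 15 < 27 → go left; 15 < 22 → go left. Place as left child of 22.
Insert 24: 24 > 12 → go right; 24 < 27 → go left; 24 > 22 → go right. Place as right child of 22.

10 15 24 28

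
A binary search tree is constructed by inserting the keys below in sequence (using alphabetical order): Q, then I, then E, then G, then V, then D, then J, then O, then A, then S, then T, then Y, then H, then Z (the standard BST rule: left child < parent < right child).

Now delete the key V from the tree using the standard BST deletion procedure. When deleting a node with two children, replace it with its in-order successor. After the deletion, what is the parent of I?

Resulting structure (node: left, right):
  Q: L=I, R=V
  I: L=E, R=J
  E: L=D, R=G
  G: L=–, R=H
  V: L=S, R=Y
  D: L=A, R=–
  J: L=–, R=O
  O: L=–, R=–
  A: L=–, R=–
  S: L=–, R=T
  T: L=–, R=–
  Y: L=–, R=Z
  H: L=–, R=–
  Z: L=–, R=–

Delete V (two children — replace with in-order successor).
After deletion, I's parent is Q.

Q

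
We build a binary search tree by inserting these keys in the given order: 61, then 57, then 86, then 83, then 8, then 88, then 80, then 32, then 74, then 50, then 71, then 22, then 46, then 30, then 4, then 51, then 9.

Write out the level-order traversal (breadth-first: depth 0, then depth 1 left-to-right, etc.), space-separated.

Insert 61: tree is empty, so 61 becomes the root.
Insert 57: 57 < 61 → go left. Place as left child of 61.
Insert 86: 86 > 61 → go right. Place as right child of 61.
Insert 83: 83 > 61 → go right; 83 < 86 → go left. Place as left child of 86.
Insert 8: 8 < 61 → go left; 8 < 57 → go left. Place as left child of 57.
Insert 88: 88 > 61 → go right; 88 > 86 → go right. Place as right child of 86.
Insert 80: 80 > 61 → go right; 80 < 86 → go left; 80 < 83 → go left. Place as left child of 83.
Insert 32: 32 < 61 → go left; 32 < 57 → go left; 32 > 8 → go right. Place as right child of 8.
Insert 74: 74 > 61 → go right; 74 < 86 → go left; 74 < 83 → go left; 74 < 80 → go left. Place as left child of 80.
Insert 50: 50 < 61 → go left; 50 < 57 → go left; 50 > 8 → go right; 50 > 32 → go right. Place as right child of 32.
Insert 71: 71 > 61 → go right; 71 < 86 → go left; 71 < 83 → go left; 71 < 80 → go left; 71 < 74 → go left. Place as left child of 74.
Insert 22: 22 < 61 → go left; 22 < 57 → go left; 22 > 8 → go right; 22 < 32 → go left. Place as left child of 32.
Insert 46: 46 < 61 → go left; 46 < 57 → go left; 46 > 8 → go right; 46 > 32 → go right; 46 < 50 → go left. Place as left child of 50.
Insert 30: 30 < 61 → go left; 30 < 57 → go left; 30 > 8 → go right; 30 < 32 → go left; 30 > 22 → go right. Place as right child of 22.
Insert 4: 4 < 61 → go left; 4 < 57 → go left; 4 < 8 → go left. Place as left child of 8.
Insert 51: 51 < 61 → go left; 51 < 57 → go left; 51 > 8 → go right; 51 > 32 → go right; 51 > 50 → go right. Place as right child of 50.
Insert 9: 9 < 61 → go left; 9 < 57 → go left; 9 > 8 → go right; 9 < 32 → go left; 9 < 22 → go left. Place as left child of 22.

61 57 86 8 83 88 4 32 80 22 50 74 9 30 46 51 71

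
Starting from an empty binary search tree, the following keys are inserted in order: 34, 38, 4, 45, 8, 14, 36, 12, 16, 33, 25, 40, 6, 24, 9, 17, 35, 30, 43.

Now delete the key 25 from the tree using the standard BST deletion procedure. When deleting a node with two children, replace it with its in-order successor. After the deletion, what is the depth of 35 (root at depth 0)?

3

34: root
38: right child of 34 (depth 1)
4: left child of 34 (depth 1)
45: right child of 38 (depth 2)
8: right child of 4 (depth 2)
14: right child of 8 (depth 3)
36: left child of 38 (depth 2)
12: left child of 14 (depth 4)
16: right child of 14 (depth 4)
33: right child of 16 (depth 5)
25: left child of 33 (depth 6)
40: left child of 45 (depth 3)
6: left child of 8 (depth 3)
24: left child of 25 (depth 7)
9: left child of 12 (depth 5)
17: left child of 24 (depth 8)
35: left child of 36 (depth 3)
30: right child of 25 (depth 7)
43: right child of 40 (depth 4)

Delete 25 (two children — replace with in-order successor).
After deletion, path to 35: 34 → 38 → 36 → 35.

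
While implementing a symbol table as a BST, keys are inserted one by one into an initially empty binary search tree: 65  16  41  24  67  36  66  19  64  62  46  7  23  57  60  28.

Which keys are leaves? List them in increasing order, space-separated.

Insert 65: tree is empty, so 65 becomes the root.
Insert 16: 16 < 65 → go left. Place as left child of 65.
Insert 41: 41 < 65 → go left; 41 > 16 → go right. Place as right child of 16.
Insert 24: 24 < 65 → go left; 24 > 16 → go right; 24 < 41 → go left. Place as left child of 41.
Insert 67: 67 > 65 → go right. Place as right child of 65.
Insert 36: 36 < 65 → go left; 36 > 16 → go right; 36 < 41 → go left; 36 > 24 → go right. Place as right child of 24.
Insert 66: 66 > 65 → go right; 66 < 67 → go left. Place as left child of 67.
Insert 19: 19 < 65 → go left; 19 > 16 → go right; 19 < 41 → go left; 19 < 24 → go left. Place as left child of 24.
Insert 64: 64 < 65 → go left; 64 > 16 → go right; 64 > 41 → go right. Place as right child of 41.
Insert 62: 62 < 65 → go left; 62 > 16 → go right; 62 > 41 → go right; 62 < 64 → go left. Place as left child of 64.
Insert 46: 46 < 65 → go left; 46 > 16 → go right; 46 > 41 → go right; 46 < 64 → go left; 46 < 62 → go left. Place as left child of 62.
Insert 7: 7 < 65 → go left; 7 < 16 → go left. Place as left child of 16.
Insert 23: 23 < 65 → go left; 23 > 16 → go right; 23 < 41 → go left; 23 < 24 → go left; 23 > 19 → go right. Place as right child of 19.
Insert 57: 57 < 65 → go left; 57 > 16 → go right; 57 > 41 → go right; 57 < 64 → go left; 57 < 62 → go left; 57 > 46 → go right. Place as right child of 46.
Insert 60: 60 < 65 → go left; 60 > 16 → go right; 60 > 41 → go right; 60 < 64 → go left; 60 < 62 → go left; 60 > 46 → go right; 60 > 57 → go right. Place as right child of 57.
Insert 28: 28 < 65 → go left; 28 > 16 → go right; 28 < 41 → go left; 28 > 24 → go right; 28 < 36 → go left. Place as left child of 36.

7 23 28 60 66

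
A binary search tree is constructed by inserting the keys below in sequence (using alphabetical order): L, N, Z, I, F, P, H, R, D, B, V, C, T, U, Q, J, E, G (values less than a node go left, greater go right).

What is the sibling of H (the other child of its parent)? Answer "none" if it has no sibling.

D

Insert L: tree is empty, so L becomes the root.
Insert N: N > L → go right. Place as right child of L.
Insert Z: Z > L → go right; Z > N → go right. Place as right child of N.
Insert I: I < L → go left. Place as left child of L.
Insert F: F < L → go left; F < I → go left. Place as left child of I.
Insert P: P > L → go right; P > N → go right; P < Z → go left. Place as left child of Z.
Insert H: H < L → go left; H < I → go left; H > F → go right. Place as right child of F.
Insert R: R > L → go right; R > N → go right; R < Z → go left; R > P → go right. Place as right child of P.
Insert D: D < L → go left; D < I → go left; D < F → go left. Place as left child of F.
Insert B: B < L → go left; B < I → go left; B < F → go left; B < D → go left. Place as left child of D.
Insert V: V > L → go right; V > N → go right; V < Z → go left; V > P → go right; V > R → go right. Place as right child of R.
Insert C: C < L → go left; C < I → go left; C < F → go left; C < D → go left; C > B → go right. Place as right child of B.
Insert T: T > L → go right; T > N → go right; T < Z → go left; T > P → go right; T > R → go right; T < V → go left. Place as left child of V.
Insert U: U > L → go right; U > N → go right; U < Z → go left; U > P → go right; U > R → go right; U < V → go left; U > T → go right. Place as right child of T.
Insert Q: Q > L → go right; Q > N → go right; Q < Z → go left; Q > P → go right; Q < R → go left. Place as left child of R.
Insert J: J < L → go left; J > I → go right. Place as right child of I.
Insert E: E < L → go left; E < I → go left; E < F → go left; E > D → go right. Place as right child of D.
Insert G: G < L → go left; G < I → go left; G > F → go right; G < H → go left. Place as left child of H.

H's parent is F; the other child of F is D.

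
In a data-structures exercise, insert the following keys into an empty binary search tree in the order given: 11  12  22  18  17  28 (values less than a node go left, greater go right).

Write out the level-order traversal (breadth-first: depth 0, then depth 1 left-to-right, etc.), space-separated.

11 12 22 18 28 17

Resulting structure (node: left, right):
  11: L=–, R=12
  12: L=–, R=22
  22: L=18, R=28
  18: L=17, R=–
  17: L=–, R=–
  28: L=–, R=–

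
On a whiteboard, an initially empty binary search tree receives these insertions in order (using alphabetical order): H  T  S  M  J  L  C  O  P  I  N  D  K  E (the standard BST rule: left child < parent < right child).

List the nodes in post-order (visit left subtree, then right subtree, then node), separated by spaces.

E D C I K L J N P O M S T H

H: root
T: right child of H (depth 1)
S: left child of T (depth 2)
M: left child of S (depth 3)
J: left child of M (depth 4)
L: right child of J (depth 5)
C: left child of H (depth 1)
O: right child of M (depth 4)
P: right child of O (depth 5)
I: left child of J (depth 5)
N: left child of O (depth 5)
D: right child of C (depth 2)
K: left child of L (depth 6)
E: right child of D (depth 3)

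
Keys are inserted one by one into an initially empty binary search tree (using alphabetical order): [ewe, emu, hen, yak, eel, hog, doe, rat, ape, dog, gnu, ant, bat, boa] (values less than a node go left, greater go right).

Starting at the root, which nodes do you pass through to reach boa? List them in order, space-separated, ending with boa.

ewe: root
emu: left child of ewe (depth 1)
hen: right child of ewe (depth 1)
yak: right child of hen (depth 2)
eel: left child of emu (depth 2)
hog: left child of yak (depth 3)
doe: left child of eel (depth 3)
rat: right child of hog (depth 4)
ape: left child of doe (depth 4)
dog: right child of doe (depth 4)
gnu: left child of hen (depth 2)
ant: left child of ape (depth 5)
bat: right child of ape (depth 5)
boa: right child of bat (depth 6)

ewe emu eel doe ape bat boa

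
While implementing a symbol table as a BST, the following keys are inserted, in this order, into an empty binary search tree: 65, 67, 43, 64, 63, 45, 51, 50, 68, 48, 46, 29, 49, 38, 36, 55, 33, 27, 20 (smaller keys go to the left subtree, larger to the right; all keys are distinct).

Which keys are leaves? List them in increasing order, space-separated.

Resulting structure (node: left, right):
  65: L=43, R=67
  67: L=–, R=68
  43: L=29, R=64
  64: L=63, R=–
  63: L=45, R=–
  45: L=–, R=51
  51: L=50, R=55
  50: L=48, R=–
  68: L=–, R=–
  48: L=46, R=49
  46: L=–, R=–
  29: L=27, R=38
  49: L=–, R=–
  38: L=36, R=–
  36: L=33, R=–
  55: L=–, R=–
  33: L=–, R=–
  27: L=20, R=–
  20: L=–, R=–

20 33 46 49 55 68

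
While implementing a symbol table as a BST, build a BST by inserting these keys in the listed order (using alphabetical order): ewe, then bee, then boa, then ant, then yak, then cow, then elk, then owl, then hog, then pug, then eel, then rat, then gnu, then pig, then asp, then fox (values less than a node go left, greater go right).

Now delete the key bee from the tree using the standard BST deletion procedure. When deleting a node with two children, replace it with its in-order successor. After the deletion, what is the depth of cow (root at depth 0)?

Insert ewe: tree is empty, so ewe becomes the root.
Insert bee: bee < ewe → go left. Place as left child of ewe.
Insert boa: boa < ewe → go left; boa > bee → go right. Place as right child of bee.
Insert ant: ant < ewe → go left; ant < bee → go left. Place as left child of bee.
Insert yak: yak > ewe → go right. Place as right child of ewe.
Insert cow: cow < ewe → go left; cow > bee → go right; cow > boa → go right. Place as right child of boa.
Insert elk: elk < ewe → go left; elk > bee → go right; elk > boa → go right; elk > cow → go right. Place as right child of cow.
Insert owl: owl > ewe → go right; owl < yak → go left. Place as left child of yak.
Insert hog: hog > ewe → go right; hog < yak → go left; hog < owl → go left. Place as left child of owl.
Insert pug: pug > ewe → go right; pug < yak → go left; pug > owl → go right. Place as right child of owl.
Insert eel: eel < ewe → go left; eel > bee → go right; eel > boa → go right; eel > cow → go right; eel < elk → go left. Place as left child of elk.
Insert rat: rat > ewe → go right; rat < yak → go left; rat > owl → go right; rat > pug → go right. Place as right child of pug.
Insert gnu: gnu > ewe → go right; gnu < yak → go left; gnu < owl → go left; gnu < hog → go left. Place as left child of hog.
Insert pig: pig > ewe → go right; pig < yak → go left; pig > owl → go right; pig < pug → go left. Place as left child of pug.
Insert asp: asp < ewe → go left; asp < bee → go left; asp > ant → go right. Place as right child of ant.
Insert fox: fox > ewe → go right; fox < yak → go left; fox < owl → go left; fox < hog → go left; fox < gnu → go left. Place as left child of gnu.

Delete bee (two children — replace with in-order successor).
After deletion, path to cow: ewe → boa → cow.

2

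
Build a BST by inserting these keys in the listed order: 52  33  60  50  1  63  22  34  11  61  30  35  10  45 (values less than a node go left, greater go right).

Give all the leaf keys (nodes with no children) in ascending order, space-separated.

10 30 45 61

52: root
33: left child of 52 (depth 1)
60: right child of 52 (depth 1)
50: right child of 33 (depth 2)
1: left child of 33 (depth 2)
63: right child of 60 (depth 2)
22: right child of 1 (depth 3)
34: left child of 50 (depth 3)
11: left child of 22 (depth 4)
61: left child of 63 (depth 3)
30: right child of 22 (depth 4)
35: right child of 34 (depth 4)
10: left child of 11 (depth 5)
45: right child of 35 (depth 5)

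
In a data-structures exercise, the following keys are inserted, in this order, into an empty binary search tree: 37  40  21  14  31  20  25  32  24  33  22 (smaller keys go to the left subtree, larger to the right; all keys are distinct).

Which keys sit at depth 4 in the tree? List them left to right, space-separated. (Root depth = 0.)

Insert 37: tree is empty, so 37 becomes the root.
Insert 40: 40 > 37 → go right. Place as right child of 37.
Insert 21: 21 < 37 → go left. Place as left child of 37.
Insert 14: 14 < 37 → go left; 14 < 21 → go left. Place as left child of 21.
Insert 31: 31 < 37 → go left; 31 > 21 → go right. Place as right child of 21.
Insert 20: 20 < 37 → go left; 20 < 21 → go left; 20 > 14 → go right. Place as right child of 14.
Insert 25: 25 < 37 → go left; 25 > 21 → go right; 25 < 31 → go left. Place as left child of 31.
Insert 32: 32 < 37 → go left; 32 > 21 → go right; 32 > 31 → go right. Place as right child of 31.
Insert 24: 24 < 37 → go left; 24 > 21 → go right; 24 < 31 → go left; 24 < 25 → go left. Place as left child of 25.
Insert 33: 33 < 37 → go left; 33 > 21 → go right; 33 > 31 → go right; 33 > 32 → go right. Place as right child of 32.
Insert 22: 22 < 37 → go left; 22 > 21 → go right; 22 < 31 → go left; 22 < 25 → go left; 22 < 24 → go left. Place as left child of 24.

24 33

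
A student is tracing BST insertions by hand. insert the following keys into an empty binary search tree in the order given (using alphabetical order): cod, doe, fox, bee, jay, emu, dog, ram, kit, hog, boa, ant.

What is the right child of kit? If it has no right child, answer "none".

cod: root
doe: right child of cod (depth 1)
fox: right child of doe (depth 2)
bee: left child of cod (depth 1)
jay: right child of fox (depth 3)
emu: left child of fox (depth 3)
dog: left child of emu (depth 4)
ram: right child of jay (depth 4)
kit: left child of ram (depth 5)
hog: left child of jay (depth 4)
boa: right child of bee (depth 2)
ant: left child of bee (depth 2)

none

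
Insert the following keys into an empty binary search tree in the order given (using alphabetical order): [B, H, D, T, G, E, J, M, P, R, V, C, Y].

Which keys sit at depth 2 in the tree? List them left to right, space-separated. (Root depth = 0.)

D T

Insert B: tree is empty, so B becomes the root.
Insert H: H > B → go right. Place as right child of B.
Insert D: D > B → go right; D < H → go left. Place as left child of H.
Insert T: T > B → go right; T > H → go right. Place as right child of H.
Insert G: G > B → go right; G < H → go left; G > D → go right. Place as right child of D.
Insert E: E > B → go right; E < H → go left; E > D → go right; E < G → go left. Place as left child of G.
Insert J: J > B → go right; J > H → go right; J < T → go left. Place as left child of T.
Insert M: M > B → go right; M > H → go right; M < T → go left; M > J → go right. Place as right child of J.
Insert P: P > B → go right; P > H → go right; P < T → go left; P > J → go right; P > M → go right. Place as right child of M.
Insert R: R > B → go right; R > H → go right; R < T → go left; R > J → go right; R > M → go right; R > P → go right. Place as right child of P.
Insert V: V > B → go right; V > H → go right; V > T → go right. Place as right child of T.
Insert C: C > B → go right; C < H → go left; C < D → go left. Place as left child of D.
Insert Y: Y > B → go right; Y > H → go right; Y > T → go right; Y > V → go right. Place as right child of V.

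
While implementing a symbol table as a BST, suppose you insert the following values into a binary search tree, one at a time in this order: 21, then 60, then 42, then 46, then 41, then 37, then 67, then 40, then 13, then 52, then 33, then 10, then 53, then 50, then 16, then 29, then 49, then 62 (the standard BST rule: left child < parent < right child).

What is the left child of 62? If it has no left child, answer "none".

none

21: root
60: right child of 21 (depth 1)
42: left child of 60 (depth 2)
46: right child of 42 (depth 3)
41: left child of 42 (depth 3)
37: left child of 41 (depth 4)
67: right child of 60 (depth 2)
40: right child of 37 (depth 5)
13: left child of 21 (depth 1)
52: right child of 46 (depth 4)
33: left child of 37 (depth 5)
10: left child of 13 (depth 2)
53: right child of 52 (depth 5)
50: left child of 52 (depth 5)
16: right child of 13 (depth 2)
29: left child of 33 (depth 6)
49: left child of 50 (depth 6)
62: left child of 67 (depth 3)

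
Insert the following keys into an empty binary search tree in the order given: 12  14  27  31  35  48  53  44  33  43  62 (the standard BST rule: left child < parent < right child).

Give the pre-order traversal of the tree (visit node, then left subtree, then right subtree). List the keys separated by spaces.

12 14 27 31 35 33 48 44 43 53 62

12: root
14: right child of 12 (depth 1)
27: right child of 14 (depth 2)
31: right child of 27 (depth 3)
35: right child of 31 (depth 4)
48: right child of 35 (depth 5)
53: right child of 48 (depth 6)
44: left child of 48 (depth 6)
33: left child of 35 (depth 5)
43: left child of 44 (depth 7)
62: right child of 53 (depth 7)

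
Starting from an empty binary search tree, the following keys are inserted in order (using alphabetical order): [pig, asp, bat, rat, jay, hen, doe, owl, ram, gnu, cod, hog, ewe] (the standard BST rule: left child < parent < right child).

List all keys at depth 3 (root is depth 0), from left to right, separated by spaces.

Resulting structure (node: left, right):
  pig: L=asp, R=rat
  asp: L=–, R=bat
  bat: L=–, R=jay
  rat: L=ram, R=–
  jay: L=hen, R=owl
  hen: L=doe, R=hog
  doe: L=cod, R=gnu
  owl: L=–, R=–
  ram: L=–, R=–
  gnu: L=ewe, R=–
  cod: L=–, R=–
  hog: L=–, R=–
  ewe: L=–, R=–

jay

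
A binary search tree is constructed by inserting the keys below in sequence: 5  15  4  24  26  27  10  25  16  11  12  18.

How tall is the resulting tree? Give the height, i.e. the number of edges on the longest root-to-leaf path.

Resulting structure (node: left, right):
  5: L=4, R=15
  15: L=10, R=24
  4: L=–, R=–
  24: L=16, R=26
  26: L=25, R=27
  27: L=–, R=–
  10: L=–, R=11
  25: L=–, R=–
  16: L=–, R=18
  11: L=–, R=12
  12: L=–, R=–
  18: L=–, R=–

The deepest node is 27 at depth 4.

4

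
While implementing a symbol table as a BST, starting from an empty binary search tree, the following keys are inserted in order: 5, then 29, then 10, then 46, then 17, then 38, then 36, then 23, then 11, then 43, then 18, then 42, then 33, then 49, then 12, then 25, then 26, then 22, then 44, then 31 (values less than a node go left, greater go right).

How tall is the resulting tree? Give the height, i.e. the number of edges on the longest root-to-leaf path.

6

Resulting structure (node: left, right):
  5: L=–, R=29
  29: L=10, R=46
  10: L=–, R=17
  46: L=38, R=49
  17: L=11, R=23
  38: L=36, R=43
  36: L=33, R=–
  23: L=18, R=25
  11: L=–, R=12
  43: L=42, R=44
  18: L=–, R=22
  42: L=–, R=–
  33: L=31, R=–
  49: L=–, R=–
  12: L=–, R=–
  25: L=–, R=26
  26: L=–, R=–
  22: L=–, R=–
  44: L=–, R=–
  31: L=–, R=–

The deepest node is 26 at depth 6.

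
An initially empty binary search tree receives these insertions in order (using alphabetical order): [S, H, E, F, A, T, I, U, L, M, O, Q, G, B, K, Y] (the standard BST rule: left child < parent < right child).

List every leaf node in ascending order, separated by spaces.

B G K Q Y

Resulting structure (node: left, right):
  S: L=H, R=T
  H: L=E, R=I
  E: L=A, R=F
  F: L=–, R=G
  A: L=–, R=B
  T: L=–, R=U
  I: L=–, R=L
  U: L=–, R=Y
  L: L=K, R=M
  M: L=–, R=O
  O: L=–, R=Q
  Q: L=–, R=–
  G: L=–, R=–
  B: L=–, R=–
  K: L=–, R=–
  Y: L=–, R=–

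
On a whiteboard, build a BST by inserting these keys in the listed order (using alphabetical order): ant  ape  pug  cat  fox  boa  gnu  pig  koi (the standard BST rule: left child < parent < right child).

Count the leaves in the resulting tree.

ant: root
ape: right child of ant (depth 1)
pug: right child of ape (depth 2)
cat: left child of pug (depth 3)
fox: right child of cat (depth 4)
boa: left child of cat (depth 4)
gnu: right child of fox (depth 5)
pig: right child of gnu (depth 6)
koi: left child of pig (depth 7)

Leaves: boa, koi — 2 in total.

2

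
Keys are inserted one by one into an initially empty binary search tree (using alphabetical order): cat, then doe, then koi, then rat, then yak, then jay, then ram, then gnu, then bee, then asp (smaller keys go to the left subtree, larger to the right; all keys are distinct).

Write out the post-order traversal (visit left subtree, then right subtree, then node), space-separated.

cat: root
doe: right child of cat (depth 1)
koi: right child of doe (depth 2)
rat: right child of koi (depth 3)
yak: right child of rat (depth 4)
jay: left child of koi (depth 3)
ram: left child of rat (depth 4)
gnu: left child of jay (depth 4)
bee: left child of cat (depth 1)
asp: left child of bee (depth 2)

asp bee gnu jay ram yak rat koi doe cat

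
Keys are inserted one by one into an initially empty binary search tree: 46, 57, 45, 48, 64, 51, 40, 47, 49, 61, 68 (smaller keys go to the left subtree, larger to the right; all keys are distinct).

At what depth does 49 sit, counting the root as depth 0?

Resulting structure (node: left, right):
  46: L=45, R=57
  57: L=48, R=64
  45: L=40, R=–
  48: L=47, R=51
  64: L=61, R=68
  51: L=49, R=–
  40: L=–, R=–
  47: L=–, R=–
  49: L=–, R=–
  61: L=–, R=–
  68: L=–, R=–

Path to 49: 46 → 57 → 48 → 51 → 49, which is 4 edges.

4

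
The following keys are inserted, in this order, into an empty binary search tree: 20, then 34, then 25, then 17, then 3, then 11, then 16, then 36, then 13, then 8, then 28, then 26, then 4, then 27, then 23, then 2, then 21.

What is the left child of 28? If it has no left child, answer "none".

26

Insert 20: tree is empty, so 20 becomes the root.
Insert 34: 34 > 20 → go right. Place as right child of 20.
Insert 25: 25 > 20 → go right; 25 < 34 → go left. Place as left child of 34.
Insert 17: 17 < 20 → go left. Place as left child of 20.
Insert 3: 3 < 20 → go left; 3 < 17 → go left. Place as left child of 17.
Insert 11: 11 < 20 → go left; 11 < 17 → go left; 11 > 3 → go right. Place as right child of 3.
Insert 16: 16 < 20 → go left; 16 < 17 → go left; 16 > 3 → go right; 16 > 11 → go right. Place as right child of 11.
Insert 36: 36 > 20 → go right; 36 > 34 → go right. Place as right child of 34.
Insert 13: 13 < 20 → go left; 13 < 17 → go left; 13 > 3 → go right; 13 > 11 → go right; 13 < 16 → go left. Place as left child of 16.
Insert 8: 8 < 20 → go left; 8 < 17 → go left; 8 > 3 → go right; 8 < 11 → go left. Place as left child of 11.
Insert 28: 28 > 20 → go right; 28 < 34 → go left; 28 > 25 → go right. Place as right child of 25.
Insert 26: 26 > 20 → go right; 26 < 34 → go left; 26 > 25 → go right; 26 < 28 → go left. Place as left child of 28.
Insert 4: 4 < 20 → go left; 4 < 17 → go left; 4 > 3 → go right; 4 < 11 → go left; 4 < 8 → go left. Place as left child of 8.
Insert 27: 27 > 20 → go right; 27 < 34 → go left; 27 > 25 → go right; 27 < 28 → go left; 27 > 26 → go right. Place as right child of 26.
Insert 23: 23 > 20 → go right; 23 < 34 → go left; 23 < 25 → go left. Place as left child of 25.
Insert 2: 2 < 20 → go left; 2 < 17 → go left; 2 < 3 → go left. Place as left child of 3.
Insert 21: 21 > 20 → go right; 21 < 34 → go left; 21 < 25 → go left; 21 < 23 → go left. Place as left child of 23.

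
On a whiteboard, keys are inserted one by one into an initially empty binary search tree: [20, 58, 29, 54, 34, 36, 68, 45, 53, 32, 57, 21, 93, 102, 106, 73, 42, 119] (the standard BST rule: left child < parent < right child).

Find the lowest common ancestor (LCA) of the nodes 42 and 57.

Insert 20: tree is empty, so 20 becomes the root.
Insert 58: 58 > 20 → go right. Place as right child of 20.
Insert 29: 29 > 20 → go right; 29 < 58 → go left. Place as left child of 58.
Insert 54: 54 > 20 → go right; 54 < 58 → go left; 54 > 29 → go right. Place as right child of 29.
Insert 34: 34 > 20 → go right; 34 < 58 → go left; 34 > 29 → go right; 34 < 54 → go left. Place as left child of 54.
Insert 36: 36 > 20 → go right; 36 < 58 → go left; 36 > 29 → go right; 36 < 54 → go left; 36 > 34 → go right. Place as right child of 34.
Insert 68: 68 > 20 → go right; 68 > 58 → go right. Place as right child of 58.
Insert 45: 45 > 20 → go right; 45 < 58 → go left; 45 > 29 → go right; 45 < 54 → go left; 45 > 34 → go right; 45 > 36 → go right. Place as right child of 36.
Insert 53: 53 > 20 → go right; 53 < 58 → go left; 53 > 29 → go right; 53 < 54 → go left; 53 > 34 → go right; 53 > 36 → go right; 53 > 45 → go right. Place as right child of 45.
Insert 32: 32 > 20 → go right; 32 < 58 → go left; 32 > 29 → go right; 32 < 54 → go left; 32 < 34 → go left. Place as left child of 34.
Insert 57: 57 > 20 → go right; 57 < 58 → go left; 57 > 29 → go right; 57 > 54 → go right. Place as right child of 54.
Insert 21: 21 > 20 → go right; 21 < 58 → go left; 21 < 29 → go left. Place as left child of 29.
Insert 93: 93 > 20 → go right; 93 > 58 → go right; 93 > 68 → go right. Place as right child of 68.
Insert 102: 102 > 20 → go right; 102 > 58 → go right; 102 > 68 → go right; 102 > 93 → go right. Place as right child of 93.
Insert 106: 106 > 20 → go right; 106 > 58 → go right; 106 > 68 → go right; 106 > 93 → go right; 106 > 102 → go right. Place as right child of 102.
Insert 73: 73 > 20 → go right; 73 > 58 → go right; 73 > 68 → go right; 73 < 93 → go left. Place as left child of 93.
Insert 42: 42 > 20 → go right; 42 < 58 → go left; 42 > 29 → go right; 42 < 54 → go left; 42 > 34 → go right; 42 > 36 → go right; 42 < 45 → go left. Place as left child of 45.
Insert 119: 119 > 20 → go right; 119 > 58 → go right; 119 > 68 → go right; 119 > 93 → go right; 119 > 102 → go right; 119 > 106 → go right. Place as right child of 106.

Path to 42: 20 → 58 → 29 → 54 → 34 → 36 → 45 → 42
Path to 57: 20 → 58 → 29 → 54 → 57
The paths share a prefix ending at 54, then split left and right.

54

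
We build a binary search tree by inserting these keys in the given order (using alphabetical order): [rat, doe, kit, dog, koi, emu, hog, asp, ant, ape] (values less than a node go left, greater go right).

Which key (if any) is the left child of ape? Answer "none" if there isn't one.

none

rat: root
doe: left child of rat (depth 1)
kit: right child of doe (depth 2)
dog: left child of kit (depth 3)
koi: right child of kit (depth 3)
emu: right child of dog (depth 4)
hog: right child of emu (depth 5)
asp: left child of doe (depth 2)
ant: left child of asp (depth 3)
ape: right child of ant (depth 4)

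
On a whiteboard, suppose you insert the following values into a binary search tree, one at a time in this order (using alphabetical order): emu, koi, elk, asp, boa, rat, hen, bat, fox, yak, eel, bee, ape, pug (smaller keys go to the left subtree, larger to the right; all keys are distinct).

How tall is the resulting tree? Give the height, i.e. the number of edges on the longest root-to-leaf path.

5

Insert emu: tree is empty, so emu becomes the root.
Insert koi: koi > emu → go right. Place as right child of emu.
Insert elk: elk < emu → go left. Place as left child of emu.
Insert asp: asp < emu → go left; asp < elk → go left. Place as left child of elk.
Insert boa: boa < emu → go left; boa < elk → go left; boa > asp → go right. Place as right child of asp.
Insert rat: rat > emu → go right; rat > koi → go right. Place as right child of koi.
Insert hen: hen > emu → go right; hen < koi → go left. Place as left child of koi.
Insert bat: bat < emu → go left; bat < elk → go left; bat > asp → go right; bat < boa → go left. Place as left child of boa.
Insert fox: fox > emu → go right; fox < koi → go left; fox < hen → go left. Place as left child of hen.
Insert yak: yak > emu → go right; yak > koi → go right; yak > rat → go right. Place as right child of rat.
Insert eel: eel < emu → go left; eel < elk → go left; eel > asp → go right; eel > boa → go right. Place as right child of boa.
Insert bee: bee < emu → go left; bee < elk → go left; bee > asp → go right; bee < boa → go left; bee > bat → go right. Place as right child of bat.
Insert ape: ape < emu → go left; ape < elk → go left; ape < asp → go left. Place as left child of asp.
Insert pug: pug > emu → go right; pug > koi → go right; pug < rat → go left. Place as left child of rat.

The deepest node is bee at depth 5.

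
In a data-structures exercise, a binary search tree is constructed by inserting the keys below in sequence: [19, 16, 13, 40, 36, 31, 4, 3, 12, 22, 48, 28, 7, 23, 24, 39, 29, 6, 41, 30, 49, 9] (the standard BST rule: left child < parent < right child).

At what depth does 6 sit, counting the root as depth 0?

Insert 19: tree is empty, so 19 becomes the root.
Insert 16: 16 < 19 → go left. Place as left child of 19.
Insert 13: 13 < 19 → go left; 13 < 16 → go left. Place as left child of 16.
Insert 40: 40 > 19 → go right. Place as right child of 19.
Insert 36: 36 > 19 → go right; 36 < 40 → go left. Place as left child of 40.
Insert 31: 31 > 19 → go right; 31 < 40 → go left; 31 < 36 → go left. Place as left child of 36.
Insert 4: 4 < 19 → go left; 4 < 16 → go left; 4 < 13 → go left. Place as left child of 13.
Insert 3: 3 < 19 → go left; 3 < 16 → go left; 3 < 13 → go left; 3 < 4 → go left. Place as left child of 4.
Insert 12: 12 < 19 → go left; 12 < 16 → go left; 12 < 13 → go left; 12 > 4 → go right. Place as right child of 4.
Insert 22: 22 > 19 → go right; 22 < 40 → go left; 22 < 36 → go left; 22 < 31 → go left. Place as left child of 31.
Insert 48: 48 > 19 → go right; 48 > 40 → go right. Place as right child of 40.
Insert 28: 28 > 19 → go right; 28 < 40 → go left; 28 < 36 → go left; 28 < 31 → go left; 28 > 22 → go right. Place as right child of 22.
Insert 7: 7 < 19 → go left; 7 < 16 → go left; 7 < 13 → go left; 7 > 4 → go right; 7 < 12 → go left. Place as left child of 12.
Insert 23: 23 > 19 → go right; 23 < 40 → go left; 23 < 36 → go left; 23 < 31 → go left; 23 > 22 → go right; 23 < 28 → go left. Place as left child of 28.
Insert 24: 24 > 19 → go right; 24 < 40 → go left; 24 < 36 → go left; 24 < 31 → go left; 24 > 22 → go right; 24 < 28 → go left; 24 > 23 → go right. Place as right child of 23.
Insert 39: 39 > 19 → go right; 39 < 40 → go left; 39 > 36 → go right. Place as right child of 36.
Insert 29: 29 > 19 → go right; 29 < 40 → go left; 29 < 36 → go left; 29 < 31 → go left; 29 > 22 → go right; 29 > 28 → go right. Place as right child of 28.
Insert 6: 6 < 19 → go left; 6 < 16 → go left; 6 < 13 → go left; 6 > 4 → go right; 6 < 12 → go left; 6 < 7 → go left. Place as left child of 7.
Insert 41: 41 > 19 → go right; 41 > 40 → go right; 41 < 48 → go left. Place as left child of 48.
Insert 30: 30 > 19 → go right; 30 < 40 → go left; 30 < 36 → go left; 30 < 31 → go left; 30 > 22 → go right; 30 > 28 → go right; 30 > 29 → go right. Place as right child of 29.
Insert 49: 49 > 19 → go right; 49 > 40 → go right; 49 > 48 → go right. Place as right child of 48.
Insert 9: 9 < 19 → go left; 9 < 16 → go left; 9 < 13 → go left; 9 > 4 → go right; 9 < 12 → go left; 9 > 7 → go right. Place as right child of 7.

Path to 6: 19 → 16 → 13 → 4 → 12 → 7 → 6, which is 6 edges.

6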